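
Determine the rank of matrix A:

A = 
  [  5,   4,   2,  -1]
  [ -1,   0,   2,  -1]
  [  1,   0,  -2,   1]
Row reduce:
R2 → R2 + (1/5)·R1
R3 → R3 - (1/5)·R1
R3 → R3 + (1)·R2
REF = 
  [   5,    4,    2,   -1]
  [   0,  4/5, 12/5, -6/5]
  [   0,    0,    0,    0]
Pivot columns: 1, 2 → 2 pivots.

rank(A) = 2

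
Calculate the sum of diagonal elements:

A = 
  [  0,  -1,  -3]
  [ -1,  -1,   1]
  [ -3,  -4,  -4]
-5

tr(A) = 0 + -1 + -4 = -5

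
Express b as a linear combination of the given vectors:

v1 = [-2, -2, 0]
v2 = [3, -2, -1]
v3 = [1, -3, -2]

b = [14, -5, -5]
c1 = -2, c2 = 3, c3 = 1

b = -2·v1 + 3·v2 + 1·v3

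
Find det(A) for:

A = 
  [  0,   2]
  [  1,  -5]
For a 2×2 matrix, det = ad - bc = (0)(-5) - (2)(1) = -2

det(A) = -2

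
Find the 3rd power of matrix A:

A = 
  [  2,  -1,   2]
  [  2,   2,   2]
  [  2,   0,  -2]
A² = A·A:
A²[1,1] = (2)(2) + (-1)(2) + (2)(2) = 6
A²[1,2] = (2)(-1) + (-1)(2) + (2)(0) = -4
A²[1,3] = (2)(2) + (-1)(2) + (2)(-2) = -2
A²[2,1] = (2)(2) + (2)(2) + (2)(2) = 12
A²[2,2] = (2)(-1) + (2)(2) + (2)(0) = 2
A²[2,3] = (2)(2) + (2)(2) + (2)(-2) = 4
A²[3,1] = (2)(2) + (0)(2) + (-2)(2) = 0
A²[3,2] = (2)(-1) + (0)(2) + (-2)(0) = -2
A²[3,3] = (2)(2) + (0)(2) + (-2)(-2) = 8
A² = 
  [  6,  -4,  -2]
  [ 12,   2,   4]
  [  0,  -2,   8]

A^3 = A^2·A:
A^3[1,1] = (6)(2) + (-4)(2) + (-2)(2) = 0
A^3[1,2] = (6)(-1) + (-4)(2) + (-2)(0) = -14
A^3[1,3] = (6)(2) + (-4)(2) + (-2)(-2) = 8
A^3[2,1] = (12)(2) + (2)(2) + (4)(2) = 36
A^3[2,2] = (12)(-1) + (2)(2) + (4)(0) = -8
A^3[2,3] = (12)(2) + (2)(2) + (4)(-2) = 20
A^3[3,1] = (0)(2) + (-2)(2) + (8)(2) = 12
A^3[3,2] = (0)(-1) + (-2)(2) + (8)(0) = -4
A^3[3,3] = (0)(2) + (-2)(2) + (8)(-2) = -20
A^3 = 
  [  0, -14,   8]
  [ 36,  -8,  20]
  [ 12,  -4, -20]

Therefore
A^3 = 
  [  0, -14,   8]
  [ 36,  -8,  20]
  [ 12,  -4, -20]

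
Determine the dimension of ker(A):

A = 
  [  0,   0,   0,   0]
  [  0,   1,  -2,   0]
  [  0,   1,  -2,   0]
nullity(A) = 3

Row reduce:
Swap R1 ↔ R2
R3 → R3 - (1)·R1
REF = 
  [  0,   1,  -2,   0]
  [  0,   0,   0,   0]
  [  0,   0,   0,   0]
Pivot columns: 2 → 1 pivot.
rank(A) = 1, so nullity(A) = 4 - 1 = 3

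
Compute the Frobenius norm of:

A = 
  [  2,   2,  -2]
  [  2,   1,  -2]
||A||_F = 4.583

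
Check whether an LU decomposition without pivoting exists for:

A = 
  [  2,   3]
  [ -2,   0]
Yes.
A[1,1] = 2 ≠ 0, so Gaussian elimination proceeds without a row swap: multiplier ℓ₂₁ = (-2)/(2) = -1, and U[2,2] = 0 - (-1)(3) = 3.
L = 
  [  1,   0]
  [ -1,   1]
U = 
  [  2,   3]
  [  0,   3]
Check row 2 of LU: [(-1)(2), (-1)(3) + 3] = [-2, 0] = row 2 of A ✓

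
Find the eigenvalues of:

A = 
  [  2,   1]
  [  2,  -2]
λ = √6, -√6  (≈ 2.449, -2.449)

tr(A) = 0, det(A) = -6
Characteristic polynomial: λ² - tr(A)λ + det(A) = λ² - 6
λ² - 6 = 0  ⇒  λ = (0 ± √((0)² - 4·(-6)))/2 = (0 ± √(24))/2
  = √6,  -√6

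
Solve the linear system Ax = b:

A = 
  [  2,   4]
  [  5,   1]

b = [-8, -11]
Row reduce the augmented matrix [A|b]:
R2 → R2 - (5/2)·R1
REF = 
  [  2,   4,  -8]
  [  0,  -9,   9]

Back-substitution:
x₂ = 9 / (-9) = -1
x₁ = (-8 - (4)(-1)) / 2 = -2

x = [-2, -1]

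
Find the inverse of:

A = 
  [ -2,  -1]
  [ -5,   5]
det(A) = (-2)(5) - (-1)(-5) = -15
For a 2×2 matrix, A⁻¹ = (1/det(A)) · [[d, -b], [-c, a]]
    = (-1/15) · [[5, 1], [5, -2]]

A⁻¹ = 
  [ -1/3, -1/15]
  [ -1/3,  2/15]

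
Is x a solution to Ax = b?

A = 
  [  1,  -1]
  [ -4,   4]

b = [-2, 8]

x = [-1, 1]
Yes

Ax = [-2, 8] = b ✓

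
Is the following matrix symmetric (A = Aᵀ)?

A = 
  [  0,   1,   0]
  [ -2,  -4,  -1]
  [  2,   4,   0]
No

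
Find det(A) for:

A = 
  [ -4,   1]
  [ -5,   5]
-15

For a 2×2 matrix, det = ad - bc = (-4)(5) - (1)(-5) = -15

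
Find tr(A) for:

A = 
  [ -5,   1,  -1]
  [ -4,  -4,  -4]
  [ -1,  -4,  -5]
-14

tr(A) = -5 + -4 + -5 = -14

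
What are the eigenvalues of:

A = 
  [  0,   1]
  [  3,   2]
λ = 3, -1

tr(A) = 2, det(A) = -3
Characteristic polynomial: λ² - tr(A)λ + det(A) = λ² - 2λ - 3
λ² - 2λ - 3 = (λ + 1)(λ - 3)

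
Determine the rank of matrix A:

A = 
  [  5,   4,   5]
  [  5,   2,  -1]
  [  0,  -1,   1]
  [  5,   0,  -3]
rank(A) = 3

Row reduce:
R2 → R2 - (1)·R1
R4 → R4 - (1)·R1
R3 → R3 - (1/2)·R2
R4 → R4 - (2)·R2
R4 → R4 - (1)·R3
REF = 
  [  5,   4,   5]
  [  0,  -2,  -6]
  [  0,   0,   4]
  [  0,   0,   0]
Pivot columns: 1, 2, 3 → 3 pivots.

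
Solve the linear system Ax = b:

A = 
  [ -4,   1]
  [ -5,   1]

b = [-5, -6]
x = [1, -1]

Row reduce the augmented matrix [A|b]:
R2 → R2 - (5/4)·R1
REF = 
  [  -4,    1,   -5]
  [   0, -1/4,  1/4]

Back-substitution:
x₂ = (1/4) / (-1/4) = -1
x₁ = (-5 - (1)(-1)) / (-4) = 1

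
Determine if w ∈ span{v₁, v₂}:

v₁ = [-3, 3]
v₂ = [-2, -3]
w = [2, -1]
Yes

Form the augmented matrix and row-reduce:
[v₁|v₂|w] = 
  [ -3,  -2,   2]
  [  3,  -3,  -1]
R2 → R2 + (1)·R1
REF = 
  [ -3,  -2,   2]
  [  0,  -5,   1]

No row of the form [0 0 | nonzero], so the system is consistent. Back-substitution gives c₁ = -8/15, c₂ = -1/5: w = (-8/15)·v₁ + (-1/5)·v₂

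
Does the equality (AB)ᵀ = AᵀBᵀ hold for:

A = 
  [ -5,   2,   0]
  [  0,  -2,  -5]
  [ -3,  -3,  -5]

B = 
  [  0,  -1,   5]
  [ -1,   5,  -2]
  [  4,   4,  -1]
No

(AB)ᵀ = 
  [ -2, -18, -17]
  [ 15, -30, -32]
  [-29,   9,  -4]

AᵀBᵀ = 
  [-15,  11, -17]
  [-13,  -6,   3]
  [-20, -15, -15]

The two matrices differ, so (AB)ᵀ ≠ AᵀBᵀ in general. The correct identity is (AB)ᵀ = BᵀAᵀ.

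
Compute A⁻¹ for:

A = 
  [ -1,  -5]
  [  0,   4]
det(A) = (-1)(4) - (-5)(0) = -4
For a 2×2 matrix, A⁻¹ = (1/det(A)) · [[d, -b], [-c, a]]
    = (-1/4) · [[4, 5], [0, -1]]

A⁻¹ = 
  [  -1, -5/4]
  [   0,  1/4]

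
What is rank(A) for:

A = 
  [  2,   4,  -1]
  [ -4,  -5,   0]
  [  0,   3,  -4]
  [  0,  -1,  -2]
Row reduce:
R2 → R2 + (2)·R1
R3 → R3 - (1)·R2
R4 → R4 + (1/3)·R2
R4 → R4 - (4/3)·R3
REF = 
  [  2,   4,  -1]
  [  0,   3,  -2]
  [  0,   0,  -2]
  [  0,   0,   0]
Pivot columns: 1, 2, 3 → 3 pivots.

rank(A) = 3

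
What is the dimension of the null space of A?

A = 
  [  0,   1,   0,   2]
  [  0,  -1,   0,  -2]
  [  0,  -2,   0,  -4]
nullity(A) = 3

Row reduce:
R2 → R2 + (1)·R1
R3 → R3 + (2)·R1
REF = 
  [  0,   1,   0,   2]
  [  0,   0,   0,   0]
  [  0,   0,   0,   0]
Pivot columns: 2 → 1 pivot.
rank(A) = 1, so nullity(A) = 4 - 1 = 3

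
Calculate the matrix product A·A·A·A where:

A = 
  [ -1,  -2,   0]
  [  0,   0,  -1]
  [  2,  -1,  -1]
A^4 = 
  [-11,  -2,   8]
  [ -8,  -6,  -1]
  [ -6, -17,  -7]

A² = A·A:
A²[1,1] = (-1)(-1) + (-2)(0) + (0)(2) = 1
A²[1,2] = (-1)(-2) + (-2)(0) + (0)(-1) = 2
A²[1,3] = (-1)(0) + (-2)(-1) + (0)(-1) = 2
A²[2,1] = (0)(-1) + (0)(0) + (-1)(2) = -2
A²[2,2] = (0)(-2) + (0)(0) + (-1)(-1) = 1
A²[2,3] = (0)(0) + (0)(-1) + (-1)(-1) = 1
A²[3,1] = (2)(-1) + (-1)(0) + (-1)(2) = -4
A²[3,2] = (2)(-2) + (-1)(0) + (-1)(-1) = -3
A²[3,3] = (2)(0) + (-1)(-1) + (-1)(-1) = 2
A² = 
  [  1,   2,   2]
  [ -2,   1,   1]
  [ -4,  -3,   2]

A^3 = A^2·A:
A^3[1,1] = (1)(-1) + (2)(0) + (2)(2) = 3
A^3[1,2] = (1)(-2) + (2)(0) + (2)(-1) = -4
A^3[1,3] = (1)(0) + (2)(-1) + (2)(-1) = -4
A^3[2,1] = (-2)(-1) + (1)(0) + (1)(2) = 4
A^3[2,2] = (-2)(-2) + (1)(0) + (1)(-1) = 3
A^3[2,3] = (-2)(0) + (1)(-1) + (1)(-1) = -2
A^3[3,1] = (-4)(-1) + (-3)(0) + (2)(2) = 8
A^3[3,2] = (-4)(-2) + (-3)(0) + (2)(-1) = 6
A^3[3,3] = (-4)(0) + (-3)(-1) + (2)(-1) = 1
A^3 = 
  [  3,  -4,  -4]
  [  4,   3,  -2]
  [  8,   6,   1]

A^4 = A^3·A:
A^4[1,1] = (3)(-1) + (-4)(0) + (-4)(2) = -11
A^4[1,2] = (3)(-2) + (-4)(0) + (-4)(-1) = -2
A^4[1,3] = (3)(0) + (-4)(-1) + (-4)(-1) = 8
A^4[2,1] = (4)(-1) + (3)(0) + (-2)(2) = -8
A^4[2,2] = (4)(-2) + (3)(0) + (-2)(-1) = -6
A^4[2,3] = (4)(0) + (3)(-1) + (-2)(-1) = -1
A^4[3,1] = (8)(-1) + (6)(0) + (1)(2) = -6
A^4[3,2] = (8)(-2) + (6)(0) + (1)(-1) = -17
A^4[3,3] = (8)(0) + (6)(-1) + (1)(-1) = -7
A^4 = 
  [-11,  -2,   8]
  [ -8,  -6,  -1]
  [ -6, -17,  -7]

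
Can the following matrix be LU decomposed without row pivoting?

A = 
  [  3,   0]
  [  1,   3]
Yes.
A[1,1] = 3 ≠ 0, so Gaussian elimination proceeds without a row swap: multiplier ℓ₂₁ = (1)/(3) = 1/3, and U[2,2] = 3 - (1/3)(0) = 3.
L = 
  [  1,   0]
  [1/3,   1]
U = 
  [  3,   0]
  [  0,   3]
Check row 2 of LU: [(1/3)(3), (1/3)(0) + 3] = [1, 3] = row 2 of A ✓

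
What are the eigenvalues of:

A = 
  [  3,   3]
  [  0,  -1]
λ = 3, -1

tr(A) = 2, det(A) = -3
Characteristic polynomial: λ² - tr(A)λ + det(A) = λ² - 2λ - 3
λ² - 2λ - 3 = (λ + 1)(λ - 3)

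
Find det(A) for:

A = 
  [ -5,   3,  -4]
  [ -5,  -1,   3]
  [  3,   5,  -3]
130

Cofactor expansion along row 1:
det(A) = (-5)·((-1)(-3) - (3)(5)) - (3)·((-5)(-3) - (3)(3)) + (-4)·((-5)(5) - (-1)(3))
  = (-5)(-12) - (3)(6) + (-4)(-22)
  = 130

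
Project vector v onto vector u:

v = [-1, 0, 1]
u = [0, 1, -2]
v·u = (-1)(0) + (0)(1) + (1)(-2) = -2
u·u = (0)² + (1)² + (-2)² = 5
proj_u(v) = (v·u / u·u) × u = (-2/5) × u

proj_u(v) = [0, -2/5, 4/5]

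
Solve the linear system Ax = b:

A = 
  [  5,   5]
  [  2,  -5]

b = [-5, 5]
x = [0, -1]

Row reduce the augmented matrix [A|b]:
R2 → R2 - (2/5)·R1
REF = 
  [  5,   5,  -5]
  [  0,  -7,   7]

Back-substitution:
x₂ = 7 / (-7) = -1
x₁ = (-5 - (5)(-1)) / 5 = 0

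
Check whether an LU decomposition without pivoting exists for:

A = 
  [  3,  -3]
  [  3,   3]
Yes.
A[1,1] = 3 ≠ 0, so Gaussian elimination proceeds without a row swap: multiplier ℓ₂₁ = (3)/(3) = 1, and U[2,2] = 3 - (1)(-3) = 6.
L = 
  [  1,   0]
  [  1,   1]
U = 
  [  3,  -3]
  [  0,   6]
Check row 2 of LU: [(1)(3), (1)(-3) + 6] = [3, 3] = row 2 of A ✓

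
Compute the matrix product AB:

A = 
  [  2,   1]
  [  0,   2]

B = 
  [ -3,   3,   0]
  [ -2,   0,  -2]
AB = 
  [ -8,   6,  -2]
  [ -4,   0,  -4]

A is 2×2 and B is 2×3, so AB is 2×3. Each entry is (row of A)·(column of B):
AB[1,1] = (2)(-3) + (1)(-2) = -8
AB[1,2] = (2)(3) + (1)(0) = 6
AB[1,3] = (2)(0) + (1)(-2) = -2
AB[2,1] = (0)(-3) + (2)(-2) = -4
AB[2,2] = (0)(3) + (2)(0) = 0
AB[2,3] = (0)(0) + (2)(-2) = -4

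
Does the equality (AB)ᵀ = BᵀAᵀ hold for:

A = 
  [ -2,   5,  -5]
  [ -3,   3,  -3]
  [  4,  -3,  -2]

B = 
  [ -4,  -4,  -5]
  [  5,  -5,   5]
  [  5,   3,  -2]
Yes

(AB)ᵀ = 
  [  8,  12, -41]
  [-32, -12,  -7]
  [ 45,  36, -31]

BᵀAᵀ = 
  [  8,  12, -41]
  [-32, -12,  -7]
  [ 45,  36, -31]

Both sides are equal — this is the standard identity (AB)ᵀ = BᵀAᵀ, which holds for all A, B.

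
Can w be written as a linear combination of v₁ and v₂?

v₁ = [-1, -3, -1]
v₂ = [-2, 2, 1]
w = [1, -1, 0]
No

Form the augmented matrix and row-reduce:
[v₁|v₂|w] = 
  [ -1,  -2,   1]
  [ -3,   2,  -1]
  [ -1,   1,   0]
R2 → R2 - (3)·R1
R3 → R3 - (1)·R1
R3 → R3 - (3/8)·R2
REF = 
  [ -1,  -2,   1]
  [  0,   8,  -4]
  [  0,   0, 1/2]

Row 3 reads [0 0 | 1/2], i.e. 0 = 1/2, so the system is inconsistent and w ∉ span{v₁, v₂}.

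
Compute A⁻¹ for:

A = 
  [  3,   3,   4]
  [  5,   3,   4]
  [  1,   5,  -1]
det(A) = (3)·((3)(-1) - (4)(5)) - (3)·((5)(-1) - (4)(1)) + (4)·((5)(5) - (3)(1))
  = (3)(-23) - (3)(-9) + (4)(22)
  = 46
det(A) = 46 ≠ 0, so A is invertible.

Cofactors Cᵢⱼ = (-1)ⁱ⁺ʲ·Mᵢⱼ:
C = 
  [-23,   9,  22]
  [ 23,  -7, -12]
  [  0,   8,  -6]

adj(A) = Cᵀ:
adj(A) = 
  [-23,  23,   0]
  [  9,  -7,   8]
  [ 22, -12,  -6]

A⁻¹ = (1/46) · adj(A):
A⁻¹ = 
  [ -1/2,   1/2,     0]
  [ 9/46, -7/46,  4/23]
  [11/23, -6/23, -3/23]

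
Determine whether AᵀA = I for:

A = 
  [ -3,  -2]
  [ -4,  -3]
No

AᵀA = 
  [ 25,  18]
  [ 18,  13]
≠ I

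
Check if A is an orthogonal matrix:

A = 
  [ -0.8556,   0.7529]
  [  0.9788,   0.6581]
No

AᵀA = 
  [  1.6901,   0]
  [  0,   1]
≠ I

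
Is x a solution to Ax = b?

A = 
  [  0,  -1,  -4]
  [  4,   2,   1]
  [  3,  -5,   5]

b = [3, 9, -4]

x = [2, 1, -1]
Yes

Ax = [3, 9, -4] = b ✓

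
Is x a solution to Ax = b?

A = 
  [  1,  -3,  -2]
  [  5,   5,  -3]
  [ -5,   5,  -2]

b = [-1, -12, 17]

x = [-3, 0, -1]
Yes

Ax = [-1, -12, 17] = b ✓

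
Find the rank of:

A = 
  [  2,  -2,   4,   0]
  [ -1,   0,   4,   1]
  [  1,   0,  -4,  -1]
rank(A) = 2

Row reduce:
R2 → R2 + (1/2)·R1
R3 → R3 - (1/2)·R1
R3 → R3 + (1)·R2
REF = 
  [  2,  -2,   4,   0]
  [  0,  -1,   6,   1]
  [  0,   0,   0,   0]
Pivot columns: 1, 2 → 2 pivots.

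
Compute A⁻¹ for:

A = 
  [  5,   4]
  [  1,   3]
det(A) = (5)(3) - (4)(1) = 11
For a 2×2 matrix, A⁻¹ = (1/det(A)) · [[d, -b], [-c, a]]
    = (1/11) · [[3, -4], [-1, 5]]

A⁻¹ = 
  [ 3/11, -4/11]
  [-1/11,  5/11]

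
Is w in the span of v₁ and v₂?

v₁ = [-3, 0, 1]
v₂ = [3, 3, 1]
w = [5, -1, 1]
No

Form the augmented matrix and row-reduce:
[v₁|v₂|w] = 
  [ -3,   3,   5]
  [  0,   3,  -1]
  [  1,   1,   1]
R3 → R3 + (1/3)·R1
R3 → R3 - (2/3)·R2
REF = 
  [  -3,    3,    5]
  [   0,    3,   -1]
  [   0,    0, 10/3]

Row 3 reads [0 0 | 10/3], i.e. 0 = 10/3, so the system is inconsistent and w ∉ span{v₁, v₂}.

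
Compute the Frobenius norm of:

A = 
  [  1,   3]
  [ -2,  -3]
||A||_F = 4.796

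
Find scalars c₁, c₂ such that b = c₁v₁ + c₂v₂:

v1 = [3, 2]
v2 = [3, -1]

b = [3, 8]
c1 = 3, c2 = -2

b = 3·v1 + -2·v2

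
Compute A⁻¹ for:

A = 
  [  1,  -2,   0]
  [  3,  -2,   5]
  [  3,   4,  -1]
det(A) = (1)·((-2)(-1) - (5)(4)) - (-2)·((3)(-1) - (5)(3)) + (0)·((3)(4) - (-2)(3))
  = (1)(-18) - (-2)(-18) + (0)(18)
  = -54
det(A) = -54 ≠ 0, so A is invertible.

Cofactors Cᵢⱼ = (-1)ⁱ⁺ʲ·Mᵢⱼ:
C = 
  [-18,  18,  18]
  [ -2,  -1, -10]
  [-10,  -5,   4]

adj(A) = Cᵀ:
adj(A) = 
  [-18,  -2, -10]
  [ 18,  -1,  -5]
  [ 18, -10,   4]

A⁻¹ = (-1/54) · adj(A):
A⁻¹ = 
  [  1/3,  1/27,  5/27]
  [ -1/3,  1/54,  5/54]
  [ -1/3,  5/27, -2/27]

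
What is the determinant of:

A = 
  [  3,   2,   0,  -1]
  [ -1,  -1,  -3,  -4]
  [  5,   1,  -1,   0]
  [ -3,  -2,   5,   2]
140

Cofactor expansion along row 1: det(A) = a₁₁M₁₁ - a₁₂M₁₂ + a₁₃M₁₃ - a₁₄M₁₄

M₁₁ = det[[-1, -3, -4]; [1, -1, 0]; [-2, 5, 2]]
  = (-1)·((-1)(2) - (0)(5)) - (-3)·((1)(2) - (0)(-2)) + (-4)·((1)(5) - (-1)(-2))
  = (-1)(-2) - (-3)(2) + (-4)(3)
  = -4
M₁₂ = det[[-1, -3, -4]; [5, -1, 0]; [-3, 5, 2]]
  = (-1)·((-1)(2) - (0)(5)) - (-3)·((5)(2) - (0)(-3)) + (-4)·((5)(5) - (-1)(-3))
  = (-1)(-2) - (-3)(10) + (-4)(22)
  = -56
M₁₃ = det[[-1, -1, -4]; [5, 1, 0]; [-3, -2, 2]]
  = (-1)·((1)(2) - (0)(-2)) - (-1)·((5)(2) - (0)(-3)) + (-4)·((5)(-2) - (1)(-3))
  = (-1)(2) - (-1)(10) + (-4)(-7)
  = 36
M₁₄ = det[[-1, -1, -3]; [5, 1, -1]; [-3, -2, 5]]
  = (-1)·((1)(5) - (-1)(-2)) - (-1)·((5)(5) - (-1)(-3)) + (-3)·((5)(-2) - (1)(-3))
  = (-1)(3) - (-1)(22) + (-3)(-7)
  = 40

det(A) = (3)(-4) - (2)(-56) + (0)(36) - (-1)(40) = 140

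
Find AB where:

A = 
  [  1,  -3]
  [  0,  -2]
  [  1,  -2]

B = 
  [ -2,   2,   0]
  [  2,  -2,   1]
A is 3×2 and B is 2×3, so AB is 3×3. Each entry is (row of A)·(column of B):
AB[1,1] = (1)(-2) + (-3)(2) = -8
AB[1,2] = (1)(2) + (-3)(-2) = 8
AB[1,3] = (1)(0) + (-3)(1) = -3
AB[2,1] = (0)(-2) + (-2)(2) = -4
AB[2,2] = (0)(2) + (-2)(-2) = 4
AB[2,3] = (0)(0) + (-2)(1) = -2
AB[3,1] = (1)(-2) + (-2)(2) = -6
AB[3,2] = (1)(2) + (-2)(-2) = 6
AB[3,3] = (1)(0) + (-2)(1) = -2

AB = 
  [ -8,   8,  -3]
  [ -4,   4,  -2]
  [ -6,   6,  -2]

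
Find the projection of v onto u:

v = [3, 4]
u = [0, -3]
proj_u(v) = [0, 4]

v·u = (3)(0) + (4)(-3) = -12
u·u = (0)² + (-3)² = 9
proj_u(v) = (v·u / u·u) × u = (-12/9) × u = (-4/3) × u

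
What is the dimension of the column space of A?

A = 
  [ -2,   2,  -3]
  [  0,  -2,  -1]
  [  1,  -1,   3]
Row reduce:
R3 → R3 + (1/2)·R1
REF = 
  [ -2,   2,  -3]
  [  0,  -2,  -1]
  [  0,   0, 3/2]
Pivot columns: 1, 2, 3 → 3 pivots.
dim(Col(A)) = number of pivot columns = 3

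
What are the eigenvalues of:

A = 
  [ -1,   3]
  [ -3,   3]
tr(A) = 2, det(A) = 6
Characteristic polynomial: λ² - tr(A)λ + det(A) = λ² - 2λ + 6
λ² - 2λ + 6 = 0  ⇒  λ = (2 ± √((-2)² - 4·(6)))/2 = (2 ± √(-20))/2
  = 1 + i√5,  1 - i√5

λ = 1 + i√5, 1 - i√5  (≈ 1 + 2.236i, 1 - 2.236i)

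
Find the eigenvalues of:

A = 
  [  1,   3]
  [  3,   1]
λ = 4, -2

tr(A) = 2, det(A) = -8
Characteristic polynomial: λ² - tr(A)λ + det(A) = λ² - 2λ - 8
λ² - 2λ - 8 = (λ + 2)(λ - 4)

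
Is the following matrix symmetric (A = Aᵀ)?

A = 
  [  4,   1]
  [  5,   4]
No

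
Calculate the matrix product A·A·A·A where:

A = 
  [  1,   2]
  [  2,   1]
A² = A·A:
A²[1,1] = (1)(1) + (2)(2) = 5
A²[1,2] = (1)(2) + (2)(1) = 4
A²[2,1] = (2)(1) + (1)(2) = 4
A²[2,2] = (2)(2) + (1)(1) = 5
A² = 
  [  5,   4]
  [  4,   5]

A^3 = A^2·A:
A^3[1,1] = (5)(1) + (4)(2) = 13
A^3[1,2] = (5)(2) + (4)(1) = 14
A^3[2,1] = (4)(1) + (5)(2) = 14
A^3[2,2] = (4)(2) + (5)(1) = 13
A^3 = 
  [ 13,  14]
  [ 14,  13]

A^4 = A^3·A:
A^4[1,1] = (13)(1) + (14)(2) = 41
A^4[1,2] = (13)(2) + (14)(1) = 40
A^4[2,1] = (14)(1) + (13)(2) = 40
A^4[2,2] = (14)(2) + (13)(1) = 41
A^4 = 
  [ 41,  40]
  [ 40,  41]

Therefore
A^4 = 
  [ 41,  40]
  [ 40,  41]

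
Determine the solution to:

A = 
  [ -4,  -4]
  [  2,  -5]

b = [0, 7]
x = [1, -1]

Row reduce the augmented matrix [A|b]:
R2 → R2 + (1/2)·R1
REF = 
  [ -4,  -4,   0]
  [  0,  -7,   7]

Back-substitution:
x₂ = 7 / (-7) = -1
x₁ = (0 - (-4)(-1)) / (-4) = 1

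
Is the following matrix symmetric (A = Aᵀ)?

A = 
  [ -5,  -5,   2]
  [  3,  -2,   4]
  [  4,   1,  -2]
No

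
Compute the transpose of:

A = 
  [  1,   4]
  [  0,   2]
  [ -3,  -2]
Aᵀ = 
  [  1,   0,  -3]
  [  4,   2,  -2]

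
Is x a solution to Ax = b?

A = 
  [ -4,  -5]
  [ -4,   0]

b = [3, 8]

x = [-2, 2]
No

Ax = [-2, 8] ≠ b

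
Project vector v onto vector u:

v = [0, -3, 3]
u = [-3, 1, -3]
proj_u(v) = [36/19, -12/19, 36/19]

v·u = (0)(-3) + (-3)(1) + (3)(-3) = -12
u·u = (-3)² + (1)² + (-3)² = 19
proj_u(v) = (v·u / u·u) × u = (-12/19) × u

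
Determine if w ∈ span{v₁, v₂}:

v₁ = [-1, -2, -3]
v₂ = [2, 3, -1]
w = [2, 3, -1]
Yes

Form the augmented matrix and row-reduce:
[v₁|v₂|w] = 
  [ -1,   2,   2]
  [ -2,   3,   3]
  [ -3,  -1,  -1]
R2 → R2 - (2)·R1
R3 → R3 - (3)·R1
R3 → R3 - (7)·R2
REF = 
  [ -1,   2,   2]
  [  0,  -1,  -1]
  [  0,   0,   0]

No row of the form [0 0 | nonzero], so the system is consistent. Back-substitution gives c₁ = 0, c₂ = 1: w = (0)·v₁ + (1)·v₂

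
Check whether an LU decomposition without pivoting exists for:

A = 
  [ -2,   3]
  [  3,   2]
Yes.
A[1,1] = -2 ≠ 0, so Gaussian elimination proceeds without a row swap: multiplier ℓ₂₁ = (3)/(-2) = -3/2, and U[2,2] = 2 - (-3/2)(3) = 13/2.
L = 
  [   1,    0]
  [-3/2,    1]
U = 
  [  -2,    3]
  [   0, 13/2]
Check row 2 of LU: [(-3/2)(-2), (-3/2)(3) + (13/2)] = [3, 2] = row 2 of A ✓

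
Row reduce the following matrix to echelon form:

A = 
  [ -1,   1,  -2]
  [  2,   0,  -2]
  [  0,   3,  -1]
Row operations:
R2 → R2 + (2)·R1
R3 → R3 - (3/2)·R2

Resulting echelon form:
REF = 
  [ -1,   1,  -2]
  [  0,   2,  -6]
  [  0,   0,   8]

Rank = 3 (number of non-zero pivot rows).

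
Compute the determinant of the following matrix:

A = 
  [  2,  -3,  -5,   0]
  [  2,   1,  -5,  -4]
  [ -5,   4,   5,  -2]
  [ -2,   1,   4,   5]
Cofactor expansion along row 1: det(A) = a₁₁M₁₁ - a₁₂M₁₂ + a₁₃M₁₃ - a₁₄M₁₄

M₁₁ = det[[1, -5, -4]; [4, 5, -2]; [1, 4, 5]]
  = (1)·((5)(5) - (-2)(4)) - (-5)·((4)(5) - (-2)(1)) + (-4)·((4)(4) - (5)(1))
  = (1)(33) - (-5)(22) + (-4)(11)
  = 99
M₁₂ = det[[2, -5, -4]; [-5, 5, -2]; [-2, 4, 5]]
  = (2)·((5)(5) - (-2)(4)) - (-5)·((-5)(5) - (-2)(-2)) + (-4)·((-5)(4) - (5)(-2))
  = (2)(33) - (-5)(-29) + (-4)(-10)
  = -39
M₁₃ = det[[2, 1, -4]; [-5, 4, -2]; [-2, 1, 5]]
  = (2)·((4)(5) - (-2)(1)) - (1)·((-5)(5) - (-2)(-2)) + (-4)·((-5)(1) - (4)(-2))
  = (2)(22) - (1)(-29) + (-4)(3)
  = 61
M₁₄ = det[[2, 1, -5]; [-5, 4, 5]; [-2, 1, 4]]
  = (2)·((4)(4) - (5)(1)) - (1)·((-5)(4) - (5)(-2)) + (-5)·((-5)(1) - (4)(-2))
  = (2)(11) - (1)(-10) + (-5)(3)
  = 17

det(A) = (2)(99) - (-3)(-39) + (-5)(61) - (0)(17) = -224

det(A) = -224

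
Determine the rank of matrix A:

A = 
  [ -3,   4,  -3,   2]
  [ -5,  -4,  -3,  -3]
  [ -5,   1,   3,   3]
rank(A) = 3

Row reduce:
R2 → R2 - (5/3)·R1
R3 → R3 - (5/3)·R1
R3 → R3 - (17/32)·R2
REF = 
  [    -3,      4,     -3,      2]
  [     0,  -32/3,      2,  -19/3]
  [     0,      0, 111/16,  97/32]
Pivot columns: 1, 2, 3 → 3 pivots.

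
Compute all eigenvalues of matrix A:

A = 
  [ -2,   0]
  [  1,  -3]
tr(A) = -5, det(A) = 6
Characteristic polynomial: λ² - tr(A)λ + det(A) = λ² + 5λ + 6
λ² + 5λ + 6 = (λ + 3)(λ + 2)

λ = -2, -3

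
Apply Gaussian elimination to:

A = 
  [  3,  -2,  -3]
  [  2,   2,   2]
Row operations:
R2 → R2 - (2/3)·R1

Resulting echelon form:
REF = 
  [   3,   -2,   -3]
  [   0, 10/3,    4]

Rank = 2 (number of non-zero pivot rows).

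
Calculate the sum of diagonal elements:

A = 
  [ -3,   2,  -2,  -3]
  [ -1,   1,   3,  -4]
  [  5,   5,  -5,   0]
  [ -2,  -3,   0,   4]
-3

tr(A) = -3 + 1 + -5 + 4 = -3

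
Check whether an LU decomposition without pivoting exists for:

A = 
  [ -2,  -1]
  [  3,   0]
Yes.
A[1,1] = -2 ≠ 0, so Gaussian elimination proceeds without a row swap: multiplier ℓ₂₁ = (3)/(-2) = -3/2, and U[2,2] = 0 - (-3/2)(-1) = -3/2.
L = 
  [   1,    0]
  [-3/2,    1]
U = 
  [  -2,   -1]
  [   0, -3/2]
Check row 2 of LU: [(-3/2)(-2), (-3/2)(-1) + (-3/2)] = [3, 0] = row 2 of A ✓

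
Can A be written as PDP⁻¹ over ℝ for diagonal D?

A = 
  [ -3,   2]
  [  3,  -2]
Yes

tr(A) = -5, det(A) = 0
Characteristic polynomial: λ² - tr(A)λ + det(A) = λ² + 5λ
λ² + 5λ = λ(λ + 5)
Eigenvalues: 0, -5
λ=-5: alg. mult. = 1, geom. mult. = 2 - rank(A - (-5)I) = 2 - 1 = 1
λ=0: alg. mult. = 1, geom. mult. = 2 - rank(A - (0)I) = 2 - 1 = 1
Sum of geometric multiplicities equals n, so A has n independent eigenvectors.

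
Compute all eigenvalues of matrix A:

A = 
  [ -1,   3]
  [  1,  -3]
tr(A) = -4, det(A) = 0
Characteristic polynomial: λ² - tr(A)λ + det(A) = λ² + 4λ
λ² + 4λ = λ(λ + 4)

λ = 0, -4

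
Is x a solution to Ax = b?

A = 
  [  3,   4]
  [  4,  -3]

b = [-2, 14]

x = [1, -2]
No

Ax = [-5, 10] ≠ b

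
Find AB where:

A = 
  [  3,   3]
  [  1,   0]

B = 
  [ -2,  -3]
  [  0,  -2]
A is 2×2 and B is 2×2, so AB is 2×2. Each entry is (row of A)·(column of B):
AB[1,1] = (3)(-2) + (3)(0) = -6
AB[1,2] = (3)(-3) + (3)(-2) = -15
AB[2,1] = (1)(-2) + (0)(0) = -2
AB[2,2] = (1)(-3) + (0)(-2) = -3

AB = 
  [ -6, -15]
  [ -2,  -3]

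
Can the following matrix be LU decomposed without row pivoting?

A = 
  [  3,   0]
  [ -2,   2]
Yes.
A[1,1] = 3 ≠ 0, so Gaussian elimination proceeds without a row swap: multiplier ℓ₂₁ = (-2)/(3) = -2/3, and U[2,2] = 2 - (-2/3)(0) = 2.
L = 
  [   1,    0]
  [-2/3,    1]
U = 
  [  3,   0]
  [  0,   2]
Check row 2 of LU: [(-2/3)(3), (-2/3)(0) + 2] = [-2, 2] = row 2 of A ✓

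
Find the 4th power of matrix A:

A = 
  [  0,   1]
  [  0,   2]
A^4 = 
  [  0,   8]
  [  0,  16]

A² = A·A:
A²[1,1] = (0)(0) + (1)(0) = 0
A²[1,2] = (0)(1) + (1)(2) = 2
A²[2,1] = (0)(0) + (2)(0) = 0
A²[2,2] = (0)(1) + (2)(2) = 4
A² = 
  [  0,   2]
  [  0,   4]

A^3 = A^2·A:
A^3[1,1] = (0)(0) + (2)(0) = 0
A^3[1,2] = (0)(1) + (2)(2) = 4
A^3[2,1] = (0)(0) + (4)(0) = 0
A^3[2,2] = (0)(1) + (4)(2) = 8
A^3 = 
  [  0,   4]
  [  0,   8]

A^4 = A^3·A:
A^4[1,1] = (0)(0) + (4)(0) = 0
A^4[1,2] = (0)(1) + (4)(2) = 8
A^4[2,1] = (0)(0) + (8)(0) = 0
A^4[2,2] = (0)(1) + (8)(2) = 16
A^4 = 
  [  0,   8]
  [  0,  16]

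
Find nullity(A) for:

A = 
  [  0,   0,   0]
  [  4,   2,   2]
nullity(A) = 2

Row reduce:
Swap R1 ↔ R2
REF = 
  [  4,   2,   2]
  [  0,   0,   0]
Pivot columns: 1 → 1 pivot.
rank(A) = 1, so nullity(A) = 3 - 1 = 2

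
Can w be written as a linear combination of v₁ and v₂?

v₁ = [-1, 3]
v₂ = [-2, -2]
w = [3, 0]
Yes

Form the augmented matrix and row-reduce:
[v₁|v₂|w] = 
  [ -1,  -2,   3]
  [  3,  -2,   0]
R2 → R2 + (3)·R1
REF = 
  [ -1,  -2,   3]
  [  0,  -8,   9]

No row of the form [0 0 | nonzero], so the system is consistent. Back-substitution gives c₁ = -3/4, c₂ = -9/8: w = (-3/4)·v₁ + (-9/8)·v₂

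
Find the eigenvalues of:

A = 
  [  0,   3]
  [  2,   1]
λ = 3, -2

tr(A) = 1, det(A) = -6
Characteristic polynomial: λ² - tr(A)λ + det(A) = λ² - λ - 6
λ² - λ - 6 = (λ + 2)(λ - 3)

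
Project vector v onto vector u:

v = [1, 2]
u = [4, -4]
v·u = (1)(4) + (2)(-4) = -4
u·u = (4)² + (-4)² = 32
proj_u(v) = (v·u / u·u) × u = (-4/32) × u = (-1/8) × u

proj_u(v) = [-1/2, 1/2]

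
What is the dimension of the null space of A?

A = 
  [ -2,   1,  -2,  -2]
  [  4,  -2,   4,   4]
nullity(A) = 3

Row reduce:
R2 → R2 + (2)·R1
REF = 
  [ -2,   1,  -2,  -2]
  [  0,   0,   0,   0]
Pivot columns: 1 → 1 pivot.
rank(A) = 1, so nullity(A) = 4 - 1 = 3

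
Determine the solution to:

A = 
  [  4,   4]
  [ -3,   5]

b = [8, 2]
x = [1, 1]

Row reduce the augmented matrix [A|b]:
R2 → R2 + (3/4)·R1
REF = 
  [  4,   4,   8]
  [  0,   8,   8]

Back-substitution:
x₂ = 8 / 8 = 1
x₁ = (8 - (4)(1)) / 4 = 1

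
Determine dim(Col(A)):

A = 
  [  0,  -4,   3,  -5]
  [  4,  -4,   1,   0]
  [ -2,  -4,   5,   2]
dim(Col(A)) = 3

Row reduce:
Swap R1 ↔ R2
R3 → R3 + (1/2)·R1
R3 → R3 - (3/2)·R2
REF = 
  [   4,   -4,    1,    0]
  [   0,   -4,    3,   -5]
  [   0,    0,    1, 19/2]
Pivot columns: 1, 2, 3 → 3 pivots.
dim(Col(A)) = number of pivot columns = 3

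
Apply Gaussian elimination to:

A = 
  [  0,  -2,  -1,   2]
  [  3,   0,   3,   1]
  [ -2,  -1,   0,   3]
Row operations:
Swap R1 ↔ R2
R3 → R3 + (2/3)·R1
R3 → R3 - (1/2)·R2

Resulting echelon form:
REF = 
  [  3,   0,   3,   1]
  [  0,  -2,  -1,   2]
  [  0,   0, 5/2, 8/3]

Rank = 3 (number of non-zero pivot rows).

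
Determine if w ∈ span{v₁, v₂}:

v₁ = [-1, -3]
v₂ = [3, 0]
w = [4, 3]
Yes

Form the augmented matrix and row-reduce:
[v₁|v₂|w] = 
  [ -1,   3,   4]
  [ -3,   0,   3]
R2 → R2 - (3)·R1
REF = 
  [ -1,   3,   4]
  [  0,  -9,  -9]

No row of the form [0 0 | nonzero], so the system is consistent. Back-substitution gives c₁ = -1, c₂ = 1: w = (-1)·v₁ + (1)·v₂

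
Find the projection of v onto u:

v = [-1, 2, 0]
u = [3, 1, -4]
v·u = (-1)(3) + (2)(1) + (0)(-4) = -1
u·u = (3)² + (1)² + (-4)² = 26
proj_u(v) = (v·u / u·u) × u = (-1/26) × u

proj_u(v) = [-3/26, -1/26, 2/13]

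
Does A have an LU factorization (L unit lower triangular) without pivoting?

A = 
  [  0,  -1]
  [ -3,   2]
No.
A[1,1] = 0 but A[2,1] = -3 ≠ 0. Any LU with L unit lower triangular has (LU)[1,1] = U[1,1] and (LU)[2,1] = L[2,1]·U[1,1]; matching A forces U[1,1] = 0, which then forces (LU)[2,1] = 0 ≠ -3. A row swap (pivoting) is required.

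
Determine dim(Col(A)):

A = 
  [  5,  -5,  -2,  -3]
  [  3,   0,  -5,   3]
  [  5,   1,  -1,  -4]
Row reduce:
R2 → R2 - (3/5)·R1
R3 → R3 - (1)·R1
R3 → R3 - (2)·R2
REF = 
  [    5,    -5,    -2,    -3]
  [    0,     3, -19/5,  24/5]
  [    0,     0,  43/5, -53/5]
Pivot columns: 1, 2, 3 → 3 pivots.
dim(Col(A)) = number of pivot columns = 3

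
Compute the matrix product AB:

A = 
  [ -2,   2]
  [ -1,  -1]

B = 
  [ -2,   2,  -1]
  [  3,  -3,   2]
AB = 
  [ 10, -10,   6]
  [ -1,   1,  -1]

A is 2×2 and B is 2×3, so AB is 2×3. Each entry is (row of A)·(column of B):
AB[1,1] = (-2)(-2) + (2)(3) = 10
AB[1,2] = (-2)(2) + (2)(-3) = -10
AB[1,3] = (-2)(-1) + (2)(2) = 6
AB[2,1] = (-1)(-2) + (-1)(3) = -1
AB[2,2] = (-1)(2) + (-1)(-3) = 1
AB[2,3] = (-1)(-1) + (-1)(2) = -1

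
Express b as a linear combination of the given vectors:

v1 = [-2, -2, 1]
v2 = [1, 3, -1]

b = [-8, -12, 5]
c1 = 3, c2 = -2

b = 3·v1 + -2·v2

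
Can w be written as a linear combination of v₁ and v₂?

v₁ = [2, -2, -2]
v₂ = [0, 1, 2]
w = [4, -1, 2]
Yes

Form the augmented matrix and row-reduce:
[v₁|v₂|w] = 
  [  2,   0,   4]
  [ -2,   1,  -1]
  [ -2,   2,   2]
R2 → R2 + (1)·R1
R3 → R3 + (1)·R1
R3 → R3 - (2)·R2
REF = 
  [  2,   0,   4]
  [  0,   1,   3]
  [  0,   0,   0]

No row of the form [0 0 | nonzero], so the system is consistent. Back-substitution gives c₁ = 2, c₂ = 3: w = (2)·v₁ + (3)·v₂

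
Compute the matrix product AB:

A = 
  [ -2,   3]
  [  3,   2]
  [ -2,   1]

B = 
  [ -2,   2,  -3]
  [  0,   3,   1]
A is 3×2 and B is 2×3, so AB is 3×3. Each entry is (row of A)·(column of B):
AB[1,1] = (-2)(-2) + (3)(0) = 4
AB[1,2] = (-2)(2) + (3)(3) = 5
AB[1,3] = (-2)(-3) + (3)(1) = 9
AB[2,1] = (3)(-2) + (2)(0) = -6
AB[2,2] = (3)(2) + (2)(3) = 12
AB[2,3] = (3)(-3) + (2)(1) = -7
AB[3,1] = (-2)(-2) + (1)(0) = 4
AB[3,2] = (-2)(2) + (1)(3) = -1
AB[3,3] = (-2)(-3) + (1)(1) = 7

AB = 
  [  4,   5,   9]
  [ -6,  12,  -7]
  [  4,  -1,   7]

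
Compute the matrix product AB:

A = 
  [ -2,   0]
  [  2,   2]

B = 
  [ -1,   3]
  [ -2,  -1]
AB = 
  [  2,  -6]
  [ -6,   4]

A is 2×2 and B is 2×2, so AB is 2×2. Each entry is (row of A)·(column of B):
AB[1,1] = (-2)(-1) + (0)(-2) = 2
AB[1,2] = (-2)(3) + (0)(-1) = -6
AB[2,1] = (2)(-1) + (2)(-2) = -6
AB[2,2] = (2)(3) + (2)(-1) = 4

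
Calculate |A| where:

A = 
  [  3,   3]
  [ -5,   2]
21

For a 2×2 matrix, det = ad - bc = (3)(2) - (3)(-5) = 21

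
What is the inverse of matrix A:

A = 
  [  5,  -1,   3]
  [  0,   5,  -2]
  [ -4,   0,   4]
det(A) = (5)·((5)(4) - (-2)(0)) - (-1)·((0)(4) - (-2)(-4)) + (3)·((0)(0) - (5)(-4))
  = (5)(20) - (-1)(-8) + (3)(20)
  = 152
det(A) = 152 ≠ 0, so A is invertible.

Cofactors Cᵢⱼ = (-1)ⁱ⁺ʲ·Mᵢⱼ:
C = 
  [ 20,   8,  20]
  [  4,  32,   4]
  [-13,  10,  25]

adj(A) = Cᵀ:
adj(A) = 
  [ 20,   4, -13]
  [  8,  32,  10]
  [ 20,   4,  25]

A⁻¹ = (1/152) · adj(A):
A⁻¹ = 
  [   5/38,    1/38, -13/152]
  [   1/19,    4/19,    5/76]
  [   5/38,    1/38,  25/152]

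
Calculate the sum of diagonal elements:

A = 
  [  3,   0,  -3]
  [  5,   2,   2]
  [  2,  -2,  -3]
2

tr(A) = 3 + 2 + -3 = 2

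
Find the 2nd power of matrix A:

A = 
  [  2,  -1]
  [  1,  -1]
A² = A·A:
A²[1,1] = (2)(2) + (-1)(1) = 3
A²[1,2] = (2)(-1) + (-1)(-1) = -1
A²[2,1] = (1)(2) + (-1)(1) = 1
A²[2,2] = (1)(-1) + (-1)(-1) = 0
A² = 
  [  3,  -1]
  [  1,   0]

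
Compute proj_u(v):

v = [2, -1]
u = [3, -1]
v·u = (2)(3) + (-1)(-1) = 7
u·u = (3)² + (-1)² = 10
proj_u(v) = (v·u / u·u) × u = (7/10) × u

proj_u(v) = [21/10, -7/10]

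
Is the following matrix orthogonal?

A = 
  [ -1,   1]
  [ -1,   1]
No

AᵀA = 
  [  2,  -2]
  [ -2,   2]
≠ I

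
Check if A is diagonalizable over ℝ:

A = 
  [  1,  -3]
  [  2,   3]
No

tr(A) = 4, det(A) = 9
Characteristic polynomial: λ² - tr(A)λ + det(A) = λ² - 4λ + 9
λ² - 4λ + 9 = 0  ⇒  λ = (4 ± √((-4)² - 4·(9)))/2 = (4 ± √(-20))/2
  = 2 + i√5,  2 - i√5
Eigenvalues: 2 + i√5, 2 - i√5  (≈ 2 + 2.236i, 2 - 2.236i)
Has complex eigenvalues (not diagonalizable over ℝ).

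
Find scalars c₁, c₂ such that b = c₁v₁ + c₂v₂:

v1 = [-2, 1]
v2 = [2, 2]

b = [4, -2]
c1 = -2, c2 = 0

b = -2·v1 + 0·v2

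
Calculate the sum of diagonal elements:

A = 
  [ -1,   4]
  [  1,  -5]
-6

tr(A) = -1 + -5 = -6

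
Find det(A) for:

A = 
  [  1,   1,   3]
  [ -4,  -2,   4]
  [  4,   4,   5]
-14

Cofactor expansion along row 1:
det(A) = (1)·((-2)(5) - (4)(4)) - (1)·((-4)(5) - (4)(4)) + (3)·((-4)(4) - (-2)(4))
  = (1)(-26) - (1)(-36) + (3)(-8)
  = -14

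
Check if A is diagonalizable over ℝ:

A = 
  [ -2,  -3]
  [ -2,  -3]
Yes

tr(A) = -5, det(A) = 0
Characteristic polynomial: λ² - tr(A)λ + det(A) = λ² + 5λ
λ² + 5λ = λ(λ + 5)
Eigenvalues: 0, -5
λ=-5: alg. mult. = 1, geom. mult. = 2 - rank(A - (-5)I) = 2 - 1 = 1
λ=0: alg. mult. = 1, geom. mult. = 2 - rank(A - (0)I) = 2 - 1 = 1
Sum of geometric multiplicities equals n, so A has n independent eigenvectors.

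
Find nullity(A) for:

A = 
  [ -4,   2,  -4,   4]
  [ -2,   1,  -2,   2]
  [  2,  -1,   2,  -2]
nullity(A) = 3

Row reduce:
R2 → R2 - (1/2)·R1
R3 → R3 + (1/2)·R1
REF = 
  [ -4,   2,  -4,   4]
  [  0,   0,   0,   0]
  [  0,   0,   0,   0]
Pivot columns: 1 → 1 pivot.
rank(A) = 1, so nullity(A) = 4 - 1 = 3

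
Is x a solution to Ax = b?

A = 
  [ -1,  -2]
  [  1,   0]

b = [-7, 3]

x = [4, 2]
No

Ax = [-8, 4] ≠ b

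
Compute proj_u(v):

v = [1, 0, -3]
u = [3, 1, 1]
proj_u(v) = [0, 0, 0]

v·u = (1)(3) + (0)(1) + (-3)(1) = 0
u·u = (3)² + (1)² + (1)² = 11
proj_u(v) = (v·u / u·u) × u = (0/11) × u = (0) × u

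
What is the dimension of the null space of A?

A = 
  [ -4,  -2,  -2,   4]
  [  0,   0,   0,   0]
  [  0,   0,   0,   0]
nullity(A) = 3

Row reduce:
(no row operations needed)
REF = 
  [ -4,  -2,  -2,   4]
  [  0,   0,   0,   0]
  [  0,   0,   0,   0]
Pivot columns: 1 → 1 pivot.
rank(A) = 1, so nullity(A) = 4 - 1 = 3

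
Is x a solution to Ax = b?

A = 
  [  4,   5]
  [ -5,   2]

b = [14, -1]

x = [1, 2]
Yes

Ax = [14, -1] = b ✓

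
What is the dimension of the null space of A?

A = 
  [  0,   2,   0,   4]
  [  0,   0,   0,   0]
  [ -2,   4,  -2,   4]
nullity(A) = 2

Row reduce:
Swap R1 ↔ R3
Swap R2 ↔ R3
REF = 
  [ -2,   4,  -2,   4]
  [  0,   2,   0,   4]
  [  0,   0,   0,   0]
Pivot columns: 1, 2 → 2 pivots.
rank(A) = 2, so nullity(A) = 4 - 2 = 2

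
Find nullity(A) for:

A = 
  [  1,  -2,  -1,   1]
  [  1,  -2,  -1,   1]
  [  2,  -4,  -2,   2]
nullity(A) = 3

Row reduce:
R2 → R2 - (1)·R1
R3 → R3 - (2)·R1
REF = 
  [  1,  -2,  -1,   1]
  [  0,   0,   0,   0]
  [  0,   0,   0,   0]
Pivot columns: 1 → 1 pivot.
rank(A) = 1, so nullity(A) = 4 - 1 = 3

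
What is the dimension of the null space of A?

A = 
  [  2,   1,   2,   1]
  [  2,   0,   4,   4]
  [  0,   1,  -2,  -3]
nullity(A) = 2

Row reduce:
R2 → R2 - (1)·R1
R3 → R3 + (1)·R2
REF = 
  [  2,   1,   2,   1]
  [  0,  -1,   2,   3]
  [  0,   0,   0,   0]
Pivot columns: 1, 2 → 2 pivots.
rank(A) = 2, so nullity(A) = 4 - 2 = 2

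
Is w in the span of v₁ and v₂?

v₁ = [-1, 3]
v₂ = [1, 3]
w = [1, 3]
Yes

Form the augmented matrix and row-reduce:
[v₁|v₂|w] = 
  [ -1,   1,   1]
  [  3,   3,   3]
R2 → R2 + (3)·R1
REF = 
  [ -1,   1,   1]
  [  0,   6,   6]

No row of the form [0 0 | nonzero], so the system is consistent. Back-substitution gives c₁ = 0, c₂ = 1: w = (0)·v₁ + (1)·v₂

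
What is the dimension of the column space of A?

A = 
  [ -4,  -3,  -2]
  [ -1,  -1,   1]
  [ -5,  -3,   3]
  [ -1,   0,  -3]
Row reduce:
R2 → R2 - (1/4)·R1
R3 → R3 - (5/4)·R1
R4 → R4 - (1/4)·R1
R3 → R3 + (3)·R2
R4 → R4 + (3)·R2
R4 → R4 - (1/5)·R3
REF = 
  [  -4,   -3,   -2]
  [   0, -1/4,  3/2]
  [   0,    0,   10]
  [   0,    0,    0]
Pivot columns: 1, 2, 3 → 3 pivots.
dim(Col(A)) = number of pivot columns = 3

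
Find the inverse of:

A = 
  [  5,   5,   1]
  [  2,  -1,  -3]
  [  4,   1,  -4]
det(A) = (5)·((-1)(-4) - (-3)(1)) - (5)·((2)(-4) - (-3)(4)) + (1)·((2)(1) - (-1)(4))
  = (5)(7) - (5)(4) + (1)(6)
  = 21
det(A) = 21 ≠ 0, so A is invertible.

Cofactors Cᵢⱼ = (-1)ⁱ⁺ʲ·Mᵢⱼ:
C = 
  [  7,  -4,   6]
  [ 21, -24,  15]
  [-14,  17, -15]

adj(A) = Cᵀ:
adj(A) = 
  [  7,  21, -14]
  [ -4, -24,  17]
  [  6,  15, -15]

A⁻¹ = (1/21) · adj(A):
A⁻¹ = 
  [  1/3,     1,  -2/3]
  [-4/21,  -8/7, 17/21]
  [  2/7,   5/7,  -5/7]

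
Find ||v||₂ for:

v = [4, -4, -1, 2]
6.083

||v||₂ = √((4)² + (-4)² + (-1)² + (2)²) = √37 = 6.083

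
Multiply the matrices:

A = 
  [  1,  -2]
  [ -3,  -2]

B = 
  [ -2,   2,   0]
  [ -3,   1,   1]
AB = 
  [  4,   0,  -2]
  [ 12,  -8,  -2]

A is 2×2 and B is 2×3, so AB is 2×3. Each entry is (row of A)·(column of B):
AB[1,1] = (1)(-2) + (-2)(-3) = 4
AB[1,2] = (1)(2) + (-2)(1) = 0
AB[1,3] = (1)(0) + (-2)(1) = -2
AB[2,1] = (-3)(-2) + (-2)(-3) = 12
AB[2,2] = (-3)(2) + (-2)(1) = -8
AB[2,3] = (-3)(0) + (-2)(1) = -2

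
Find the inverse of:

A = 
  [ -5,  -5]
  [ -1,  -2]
det(A) = (-5)(-2) - (-5)(-1) = 5
For a 2×2 matrix, A⁻¹ = (1/det(A)) · [[d, -b], [-c, a]]
    = (1/5) · [[-2, 5], [1, -5]]

A⁻¹ = 
  [-2/5,    1]
  [ 1/5,   -1]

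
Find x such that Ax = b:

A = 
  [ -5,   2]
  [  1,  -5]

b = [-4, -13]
Row reduce the augmented matrix [A|b]:
R2 → R2 + (1/5)·R1
REF = 
  [   -5,     2,    -4]
  [    0, -23/5, -69/5]

Back-substitution:
x₂ = (-69/5) / (-23/5) = 3
x₁ = (-4 - (2)(3)) / (-5) = 2

x = [2, 3]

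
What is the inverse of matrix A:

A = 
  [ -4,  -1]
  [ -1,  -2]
det(A) = (-4)(-2) - (-1)(-1) = 7
For a 2×2 matrix, A⁻¹ = (1/det(A)) · [[d, -b], [-c, a]]
    = (1/7) · [[-2, 1], [1, -4]]

A⁻¹ = 
  [-2/7,  1/7]
  [ 1/7, -4/7]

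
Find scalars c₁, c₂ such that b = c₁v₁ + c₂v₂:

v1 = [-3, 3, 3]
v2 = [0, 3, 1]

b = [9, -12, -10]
c1 = -3, c2 = -1

b = -3·v1 + -1·v2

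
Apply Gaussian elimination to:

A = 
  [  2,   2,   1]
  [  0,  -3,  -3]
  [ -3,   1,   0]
Row operations:
R3 → R3 + (3/2)·R1
R3 → R3 + (4/3)·R2

Resulting echelon form:
REF = 
  [   2,    2,    1]
  [   0,   -3,   -3]
  [   0,    0, -5/2]

Rank = 3 (number of non-zero pivot rows).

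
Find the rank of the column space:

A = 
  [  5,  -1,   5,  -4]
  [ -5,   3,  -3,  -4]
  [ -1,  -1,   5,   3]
dim(Col(A)) = 3

Row reduce:
R2 → R2 + (1)·R1
R3 → R3 + (1/5)·R1
R3 → R3 + (3/5)·R2
REF = 
  [    5,    -1,     5,    -4]
  [    0,     2,     2,    -8]
  [    0,     0,  36/5, -13/5]
Pivot columns: 1, 2, 3 → 3 pivots.
dim(Col(A)) = number of pivot columns = 3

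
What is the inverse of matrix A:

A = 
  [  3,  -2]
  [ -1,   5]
det(A) = (3)(5) - (-2)(-1) = 13
For a 2×2 matrix, A⁻¹ = (1/det(A)) · [[d, -b], [-c, a]]
    = (1/13) · [[5, 2], [1, 3]]

A⁻¹ = 
  [5/13, 2/13]
  [1/13, 3/13]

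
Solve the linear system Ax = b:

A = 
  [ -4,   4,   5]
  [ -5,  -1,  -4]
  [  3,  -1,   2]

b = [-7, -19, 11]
Row reduce the augmented matrix [A|b]:
R2 → R2 - (5/4)·R1
R3 → R3 + (3/4)·R1
R3 → R3 + (1/3)·R2
REF = 
  [   -4,     4,     5,    -7]
  [    0,    -6, -41/4, -41/4]
  [    0,     0,   7/3,   7/3]

Back-substitution:
x₃ = (7/3) / (7/3) = 1
x₂ = (-41/4 - (-41/4)(1)) / (-6) = 0
x₁ = (-7 - (4)(0) - (5)(1)) / (-4) = 3

x = [3, 0, 1]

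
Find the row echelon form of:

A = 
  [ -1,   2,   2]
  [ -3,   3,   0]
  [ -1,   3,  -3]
Row operations:
R2 → R2 - (3)·R1
R3 → R3 - (1)·R1
R3 → R3 + (1/3)·R2

Resulting echelon form:
REF = 
  [ -1,   2,   2]
  [  0,  -3,  -6]
  [  0,   0,  -7]

Rank = 3 (number of non-zero pivot rows).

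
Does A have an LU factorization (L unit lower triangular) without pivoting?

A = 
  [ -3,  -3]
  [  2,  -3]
Yes.
A[1,1] = -3 ≠ 0, so Gaussian elimination proceeds without a row swap: multiplier ℓ₂₁ = (2)/(-3) = -2/3, and U[2,2] = -3 - (-2/3)(-3) = -5.
L = 
  [   1,    0]
  [-2/3,    1]
U = 
  [ -3,  -3]
  [  0,  -5]
Check row 2 of LU: [(-2/3)(-3), (-2/3)(-3) + (-5)] = [2, -3] = row 2 of A ✓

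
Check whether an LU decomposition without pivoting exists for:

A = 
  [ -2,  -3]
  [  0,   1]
Yes.
A[1,1] = -2 ≠ 0, so Gaussian elimination proceeds without a row swap: multiplier ℓ₂₁ = (0)/(-2) = 0, and U[2,2] = 1 - (0)(-3) = 1.
L = 
  [  1,   0]
  [  0,   1]
U = 
  [ -2,  -3]
  [  0,   1]
Check row 2 of LU: [(0)(-2), (0)(-3) + 1] = [0, 1] = row 2 of A ✓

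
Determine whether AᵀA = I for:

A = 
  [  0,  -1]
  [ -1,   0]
Yes

AᵀA = 
  [  1,   0]
  [  0,   1]
= I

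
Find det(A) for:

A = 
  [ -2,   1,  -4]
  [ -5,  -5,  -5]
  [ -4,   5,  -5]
Cofactor expansion along row 1:
det(A) = (-2)·((-5)(-5) - (-5)(5)) - (1)·((-5)(-5) - (-5)(-4)) + (-4)·((-5)(5) - (-5)(-4))
  = (-2)(50) - (1)(5) + (-4)(-45)
  = 75

det(A) = 75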